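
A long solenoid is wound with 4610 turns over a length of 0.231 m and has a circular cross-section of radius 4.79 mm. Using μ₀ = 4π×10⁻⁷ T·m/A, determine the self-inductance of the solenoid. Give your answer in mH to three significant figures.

L ≈ 8.33 mH

A = πr² = π(4.790×10^-3 m)² = 7.208×10^-5 m².
For a long solenoid, L = μ₀N²A/ℓ.
L = (4π×10⁻⁷)(4610)²(7.208×10^-5)/(0.231 m) = 8.333×10^-3 H.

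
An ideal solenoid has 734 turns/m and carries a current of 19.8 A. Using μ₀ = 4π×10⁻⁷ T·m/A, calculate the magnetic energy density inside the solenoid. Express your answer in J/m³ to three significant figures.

B = μ₀nI = (4π×10⁻⁷)(734)(19.8) = 1.826×10^-2 T.
u = B²/(2μ₀) = (1.826×10^-2)²/(2×4π×10⁻⁷) = 132.7 J/m³.

u ≈ 133 J/m³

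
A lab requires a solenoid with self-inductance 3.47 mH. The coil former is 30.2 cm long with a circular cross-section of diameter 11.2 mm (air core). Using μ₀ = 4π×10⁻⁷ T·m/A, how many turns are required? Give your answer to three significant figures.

A = π(d/2)² = π(5.600×10^-3 m)² = 9.852×10^-5 m².
From L = μ₀N²A/ℓ, N = √(Lℓ / (μ₀A)).
N = √[(3.470×10^-3)(0.302) / ((4π×10⁻⁷)×9.852×10^-5)] = √(8.464×10^6) ≈ 2909.4.

N ≈ 2910 turns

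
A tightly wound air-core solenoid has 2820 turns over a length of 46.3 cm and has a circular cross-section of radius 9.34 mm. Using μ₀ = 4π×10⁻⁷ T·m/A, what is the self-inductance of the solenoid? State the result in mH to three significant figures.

L ≈ 5.92 mH

A = πr² = π(9.340×10^-3 m)² = 2.741×10^-4 m².
For a long solenoid, L = μ₀N²A/ℓ.
L = (4π×10⁻⁷)(2820)²(2.741×10^-4)/(0.463 m) = 5.915×10^-3 H.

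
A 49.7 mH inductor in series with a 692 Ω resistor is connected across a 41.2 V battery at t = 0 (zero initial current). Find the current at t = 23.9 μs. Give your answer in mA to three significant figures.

τ = L/R = 4.970×10^-2/692 = 7.182×10^-5 s; final current I_∞ = ε/R = 41.2/692 = 5.954×10^-2 A.
I(t) = I_∞(1 − e^(−t/τ)) with t/τ = 0.333.
I = (5.954×10^-2)(1 − e^(−0.333)) = 1.685×10^-2 A.

I ≈ 16.9 mA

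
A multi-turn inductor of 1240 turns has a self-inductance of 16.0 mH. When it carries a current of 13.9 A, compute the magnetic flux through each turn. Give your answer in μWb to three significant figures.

From L = NΦ_B/I, the flux per turn is Φ_B = LI/N.
Φ_B = (1.600×10^-2 H)(13.9 A)/1240 = 1.794×10^-4 Wb.

Φ_B ≈ 179 μWb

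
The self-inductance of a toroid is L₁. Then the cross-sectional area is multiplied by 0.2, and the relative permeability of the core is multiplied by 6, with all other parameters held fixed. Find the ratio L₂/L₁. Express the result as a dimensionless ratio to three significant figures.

For a toroid, L ∝ μᵣN²A/R.
L₂/L₁ = (0.2) × (6) = 1.20.

L₂/L₁ = 1.20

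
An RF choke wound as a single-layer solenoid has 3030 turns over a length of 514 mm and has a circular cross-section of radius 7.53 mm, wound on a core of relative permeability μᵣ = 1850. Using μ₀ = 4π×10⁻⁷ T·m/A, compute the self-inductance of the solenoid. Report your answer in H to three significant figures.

L ≈ 7.40 H

A = πr² = π(7.530×10^-3 m)² = 1.781×10^-4 m².
For a long solenoid, L = μ₀μᵣN²A/ℓ.
L = (4π×10⁻⁷)(1850)(3030)²(1.781×10^-4)/(0.514 m) = 7.397 H.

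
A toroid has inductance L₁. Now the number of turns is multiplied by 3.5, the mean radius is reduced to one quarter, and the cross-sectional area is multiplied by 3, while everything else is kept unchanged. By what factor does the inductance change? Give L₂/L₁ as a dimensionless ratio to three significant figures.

L₂/L₁ = 147

For a toroid, L ∝ μᵣN²A/R.
L₂/L₁ = (3.5)^2 × (0.25)^-1 × (3) = 147.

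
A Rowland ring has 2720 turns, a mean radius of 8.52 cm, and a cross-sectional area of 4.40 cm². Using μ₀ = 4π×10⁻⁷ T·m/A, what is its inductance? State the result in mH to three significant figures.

L ≈ 7.64 mH

For a thin toroid, L = μ₀N²A/(2πR).
L = (4π×10⁻⁷)(2720)²(4.400×10^-4) / (2π×8.520×10^-2 m) = 7.642×10^-3 H.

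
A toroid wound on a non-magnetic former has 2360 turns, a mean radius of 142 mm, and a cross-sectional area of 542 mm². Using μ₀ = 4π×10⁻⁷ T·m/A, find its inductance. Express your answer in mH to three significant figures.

L ≈ 4.25 mH

For a thin toroid, L = μ₀N²A/(2πR).
L = (4π×10⁻⁷)(2360)²(5.420×10^-4) / (2π×0.142 m) = 4.252×10^-3 H.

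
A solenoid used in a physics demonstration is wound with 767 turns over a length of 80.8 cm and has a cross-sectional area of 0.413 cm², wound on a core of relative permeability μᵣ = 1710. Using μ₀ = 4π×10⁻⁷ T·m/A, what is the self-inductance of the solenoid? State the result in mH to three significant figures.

L ≈ 64.6 mH

A = 0.413 cm² = 4.130×10^-5 m².
For a long solenoid, L = μ₀μᵣN²A/ℓ.
L = (4π×10⁻⁷)(1710)(767)²(4.130×10^-5)/(0.808 m) = 6.462×10^-2 H.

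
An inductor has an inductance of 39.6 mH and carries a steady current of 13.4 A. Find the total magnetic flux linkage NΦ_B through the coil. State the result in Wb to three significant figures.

From L = NΦ_B/I, the flux linkage is NΦ_B = LI.
NΦ_B = (3.960×10^-2 H)(13.4 A) = 0.5306 Wb.

NΦ_B ≈ 0.531 Wb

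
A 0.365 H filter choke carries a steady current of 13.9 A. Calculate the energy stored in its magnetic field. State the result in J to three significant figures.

Stored magnetic energy: U = ½LI².
U = ½(0.365 H)(13.9 A)² = 35.26 J.

U ≈ 35.3 J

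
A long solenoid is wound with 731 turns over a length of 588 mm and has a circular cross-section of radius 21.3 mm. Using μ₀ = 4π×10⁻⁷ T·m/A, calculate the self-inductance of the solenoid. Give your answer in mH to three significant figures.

L ≈ 1.63 mH

A = πr² = π(2.130×10^-2 m)² = 1.425×10^-3 m².
For a long solenoid, L = μ₀N²A/ℓ.
L = (4π×10⁻⁷)(731)²(1.425×10^-3)/(0.588 m) = 1.628×10^-3 H.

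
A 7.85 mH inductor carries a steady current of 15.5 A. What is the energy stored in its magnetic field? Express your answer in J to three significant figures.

U ≈ 0.943 J

Stored magnetic energy: U = ½LI².
U = ½(7.850×10^-3 H)(15.5 A)² = 0.943 J.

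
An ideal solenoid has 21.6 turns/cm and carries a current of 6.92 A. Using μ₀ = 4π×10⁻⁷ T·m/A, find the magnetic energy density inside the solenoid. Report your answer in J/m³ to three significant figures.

B = μ₀nI = (4π×10⁻⁷)(2.160×10^3)(6.92) = 1.878×10^-2 T.
u = B²/(2μ₀) = (1.878×10^-2)²/(2×4π×10⁻⁷) = 140.4 J/m³.

u ≈ 140 J/m³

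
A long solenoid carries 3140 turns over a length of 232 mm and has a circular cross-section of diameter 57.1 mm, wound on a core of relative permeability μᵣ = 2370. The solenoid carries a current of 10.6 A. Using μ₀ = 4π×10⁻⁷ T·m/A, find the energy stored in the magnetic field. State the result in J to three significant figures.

A = π(d/2)² = π(2.855×10^-2 m)² = 2.561×10^-3 m².
L = μ₀μᵣN²A/ℓ = (4π×10⁻⁷)(2370)(3140)²(2.561×10^-3)/(0.232) = 324.1 H.
U = ½LI² = ½(324.1)(10.6)² = 1.821×10^4 J.

U ≈ 18200 J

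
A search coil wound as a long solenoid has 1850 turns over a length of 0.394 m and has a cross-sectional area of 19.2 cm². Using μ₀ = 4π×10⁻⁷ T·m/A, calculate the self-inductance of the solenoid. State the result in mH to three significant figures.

A = 19.2 cm² = 1.920×10^-3 m².
For a long solenoid, L = μ₀N²A/ℓ.
L = (4π×10⁻⁷)(1850)²(1.920×10^-3)/(0.394 m) = 2.096×10^-2 H.

L ≈ 21.0 mH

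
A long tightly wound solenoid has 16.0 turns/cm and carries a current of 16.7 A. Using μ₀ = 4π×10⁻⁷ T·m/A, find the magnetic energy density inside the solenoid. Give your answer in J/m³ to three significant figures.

B = μ₀nI = (4π×10⁻⁷)(1.600×10^3)(16.7) = 3.358×10^-2 T.
u = B²/(2μ₀) = (3.358×10^-2)²/(2×4π×10⁻⁷) = 448.6 J/m³.

u ≈ 449 J/m³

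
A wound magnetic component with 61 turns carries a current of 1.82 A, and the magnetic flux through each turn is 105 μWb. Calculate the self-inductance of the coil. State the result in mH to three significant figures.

Self-inductance is defined by L = NΦ_B/I (flux linkage over current).
L = (61)(1.050×10^-4 Wb)/(1.82 A) = 3.519×10^-3 H.

L ≈ 3.52 mH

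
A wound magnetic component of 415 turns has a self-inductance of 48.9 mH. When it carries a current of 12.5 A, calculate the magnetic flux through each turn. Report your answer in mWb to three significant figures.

From L = NΦ_B/I, the flux per turn is Φ_B = LI/N.
Φ_B = (4.890×10^-2 H)(12.5 A)/415 = 1.473×10^-3 Wb.

Φ_B ≈ 1.47 mWb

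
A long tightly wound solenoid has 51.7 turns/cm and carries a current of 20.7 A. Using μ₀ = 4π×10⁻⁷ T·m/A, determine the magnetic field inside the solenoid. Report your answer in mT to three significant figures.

Inside a long solenoid, B = μ₀nI.
B = (4π×10⁻⁷)(5.170×10^3 m⁻¹)(20.7 A) = 0.13448 T.

B ≈ 134 mT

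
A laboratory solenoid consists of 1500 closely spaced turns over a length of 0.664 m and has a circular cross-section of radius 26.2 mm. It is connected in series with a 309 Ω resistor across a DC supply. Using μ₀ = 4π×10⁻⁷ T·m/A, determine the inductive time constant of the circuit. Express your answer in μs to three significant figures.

A = πr² = π(2.620×10^-2 m)² = 2.157×10^-3 m².
L = μ₀N²A/ℓ = (4π×10⁻⁷)(1500)²(2.157×10^-3)/(0.664) = 9.183×10^-3 H.
τ = L/R = (9.183×10^-3)/(309) = 2.972×10^-5 s.

τ ≈ 29.7 μs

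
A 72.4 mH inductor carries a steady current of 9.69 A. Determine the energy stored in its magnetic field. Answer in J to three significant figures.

U ≈ 3.40 J

Stored magnetic energy: U = ½LI².
U = ½(7.240×10^-2 H)(9.69 A)² = 3.399 J.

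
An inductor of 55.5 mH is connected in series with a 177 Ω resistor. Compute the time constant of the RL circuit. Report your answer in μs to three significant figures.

τ ≈ 314 μs

τ = L/R = (5.550×10^-2 H)/(177 Ω) = 3.136×10^-4 s.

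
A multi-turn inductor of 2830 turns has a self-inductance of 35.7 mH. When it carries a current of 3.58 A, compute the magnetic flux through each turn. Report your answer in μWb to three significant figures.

From L = NΦ_B/I, the flux per turn is Φ_B = LI/N.
Φ_B = (3.570×10^-2 H)(3.58 A)/2830 = 4.516×10^-5 Wb.

Φ_B ≈ 45.2 μWb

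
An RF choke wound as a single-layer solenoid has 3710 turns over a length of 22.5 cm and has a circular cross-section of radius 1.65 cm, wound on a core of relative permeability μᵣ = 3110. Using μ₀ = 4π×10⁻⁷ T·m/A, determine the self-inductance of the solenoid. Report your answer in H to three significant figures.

A = πr² = π(1.650×10^-2 m)² = 8.553×10^-4 m².
For a long solenoid, L = μ₀μᵣN²A/ℓ.
L = (4π×10⁻⁷)(3110)(3710)²(8.553×10^-4)/(0.225 m) = 204.48 H.

L ≈ 204 H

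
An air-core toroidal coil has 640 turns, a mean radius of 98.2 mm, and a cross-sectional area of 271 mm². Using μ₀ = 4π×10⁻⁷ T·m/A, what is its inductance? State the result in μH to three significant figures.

For a thin toroid, L = μ₀N²A/(2πR).
L = (4π×10⁻⁷)(640)²(2.710×10^-4) / (2π×9.820×10^-2 m) = 2.261×10^-4 H.

L ≈ 226 μH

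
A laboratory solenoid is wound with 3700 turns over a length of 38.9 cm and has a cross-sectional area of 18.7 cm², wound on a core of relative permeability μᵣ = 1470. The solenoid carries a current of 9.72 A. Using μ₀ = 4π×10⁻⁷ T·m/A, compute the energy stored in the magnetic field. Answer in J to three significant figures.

A = 18.7 cm² = 1.870×10^-3 m².
L = μ₀μᵣN²A/ℓ = (4π×10⁻⁷)(1470)(3700)²(1.870×10^-3)/(0.389) = 121.6 H.
U = ½LI² = ½(121.6)(9.72)² = 5.743×10^3 J.

U ≈ 5740 J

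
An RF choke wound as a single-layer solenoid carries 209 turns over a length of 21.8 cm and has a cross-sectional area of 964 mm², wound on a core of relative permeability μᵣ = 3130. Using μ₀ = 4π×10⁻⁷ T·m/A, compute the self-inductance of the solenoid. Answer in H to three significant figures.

A = 964 mm² = 9.640×10^-4 m².
For a long solenoid, L = μ₀μᵣN²A/ℓ.
L = (4π×10⁻⁷)(3130)(209)²(9.640×10^-4)/(0.218 m) = 0.7597 H.

L ≈ 0.760 H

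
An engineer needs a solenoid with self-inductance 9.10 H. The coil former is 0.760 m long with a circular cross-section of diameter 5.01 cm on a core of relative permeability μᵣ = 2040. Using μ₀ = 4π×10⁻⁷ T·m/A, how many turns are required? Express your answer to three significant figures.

A = π(d/2)² = π(2.505×10^-2 m)² = 1.971×10^-3 m².
From L = μ₀μᵣN²A/ℓ, N = √(Lℓ / (μ₀μᵣA)).
N = √[(9.1)(0.76) / ((4π×10⁻⁷)(2040)×1.971×10^-3)] = √(1.369×10^6) ≈ 1169.8.

N ≈ 1170 turns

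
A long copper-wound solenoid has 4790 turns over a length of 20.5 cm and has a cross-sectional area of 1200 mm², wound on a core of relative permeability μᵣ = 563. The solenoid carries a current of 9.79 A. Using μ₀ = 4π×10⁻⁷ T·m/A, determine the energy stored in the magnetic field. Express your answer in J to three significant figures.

U ≈ 4550 J

A = 1200 mm² = 1.200×10^-3 m².
L = μ₀μᵣN²A/ℓ = (4π×10⁻⁷)(563)(4790)²(1.200×10^-3)/(0.205) = 95.02 H.
U = ½LI² = ½(95.02)(9.79)² = 4.554×10^3 J.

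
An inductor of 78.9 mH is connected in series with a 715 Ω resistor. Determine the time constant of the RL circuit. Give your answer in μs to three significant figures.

τ = L/R = (7.890×10^-2 H)/(715 Ω) = 1.103×10^-4 s.

τ ≈ 110 μs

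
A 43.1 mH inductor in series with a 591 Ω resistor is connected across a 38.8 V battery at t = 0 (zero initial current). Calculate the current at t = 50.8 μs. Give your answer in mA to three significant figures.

τ = L/R = 4.310×10^-2/591 = 7.293×10^-5 s; final current I_∞ = ε/R = 38.8/591 = 6.565×10^-2 A.
I(t) = I_∞(1 − e^(−t/τ)) with t/τ = 0.697.
I = (6.565×10^-2)(1 − e^(−0.697)) = 3.294×10^-2 A.

I ≈ 32.9 mA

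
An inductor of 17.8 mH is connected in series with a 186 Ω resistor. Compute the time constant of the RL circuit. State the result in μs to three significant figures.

τ ≈ 95.7 μs

τ = L/R = (1.780×10^-2 H)/(186 Ω) = 9.570×10^-5 s.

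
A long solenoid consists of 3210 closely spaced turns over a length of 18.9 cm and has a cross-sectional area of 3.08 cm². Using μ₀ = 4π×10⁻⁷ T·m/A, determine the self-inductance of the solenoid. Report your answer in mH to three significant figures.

A = 3.08 cm² = 3.080×10^-4 m².
For a long solenoid, L = μ₀N²A/ℓ.
L = (4π×10⁻⁷)(3210)²(3.080×10^-4)/(0.189 m) = 2.110×10^-2 H.

L ≈ 21.1 mH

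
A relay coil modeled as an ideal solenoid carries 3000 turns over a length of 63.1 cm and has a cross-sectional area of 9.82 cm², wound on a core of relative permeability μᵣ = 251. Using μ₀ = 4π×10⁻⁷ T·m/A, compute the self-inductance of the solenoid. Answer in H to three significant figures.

L ≈ 4.42 H

A = 9.82 cm² = 9.820×10^-4 m².
For a long solenoid, L = μ₀μᵣN²A/ℓ.
L = (4π×10⁻⁷)(251)(3000)²(9.820×10^-4)/(0.631 m) = 4.418 H.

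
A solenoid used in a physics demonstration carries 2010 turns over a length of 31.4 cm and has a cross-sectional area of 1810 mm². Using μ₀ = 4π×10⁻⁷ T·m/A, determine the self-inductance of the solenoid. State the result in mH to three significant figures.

A = 1810 mm² = 1.810×10^-3 m².
For a long solenoid, L = μ₀N²A/ℓ.
L = (4π×10⁻⁷)(2010)²(1.810×10^-3)/(0.314 m) = 2.927×10^-2 H.

L ≈ 29.3 mH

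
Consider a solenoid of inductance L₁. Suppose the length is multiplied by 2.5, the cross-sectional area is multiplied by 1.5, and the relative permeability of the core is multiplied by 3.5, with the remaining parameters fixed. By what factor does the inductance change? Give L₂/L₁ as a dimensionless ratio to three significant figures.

L₂/L₁ = 2.10

For a solenoid, L ∝ μᵣN²A/ℓ.
L₂/L₁ = (2.5)^-1 × (1.5) × (3.5) = 2.10.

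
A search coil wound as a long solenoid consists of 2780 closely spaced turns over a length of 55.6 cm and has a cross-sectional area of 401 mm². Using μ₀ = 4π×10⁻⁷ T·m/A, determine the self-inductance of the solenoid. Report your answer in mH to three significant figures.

L ≈ 7.00 mH

A = 401 mm² = 4.010×10^-4 m².
For a long solenoid, L = μ₀N²A/ℓ.
L = (4π×10⁻⁷)(2780)²(4.010×10^-4)/(0.556 m) = 7.004×10^-3 H.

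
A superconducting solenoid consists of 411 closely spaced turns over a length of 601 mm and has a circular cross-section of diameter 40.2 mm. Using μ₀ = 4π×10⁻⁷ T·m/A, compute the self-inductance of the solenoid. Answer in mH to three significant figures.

A = π(d/2)² = π(2.010×10^-2 m)² = 1.269×10^-3 m².
For a long solenoid, L = μ₀N²A/ℓ.
L = (4π×10⁻⁷)(411)²(1.269×10^-3)/(0.601 m) = 4.483×10^-4 H.

L ≈ 0.448 mH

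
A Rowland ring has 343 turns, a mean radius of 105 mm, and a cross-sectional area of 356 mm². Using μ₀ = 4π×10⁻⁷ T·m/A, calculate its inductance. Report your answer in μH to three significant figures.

L ≈ 79.8 μH

For a thin toroid, L = μ₀N²A/(2πR).
L = (4π×10⁻⁷)(343)²(3.560×10^-4) / (2π×0.105 m) = 7.978×10^-5 H.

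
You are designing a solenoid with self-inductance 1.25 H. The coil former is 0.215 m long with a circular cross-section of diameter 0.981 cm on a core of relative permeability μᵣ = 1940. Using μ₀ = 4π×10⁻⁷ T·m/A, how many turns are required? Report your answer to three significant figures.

N ≈ 1210 turns

A = π(d/2)² = π(4.905×10^-3 m)² = 7.558×10^-5 m².
From L = μ₀μᵣN²A/ℓ, N = √(Lℓ / (μ₀μᵣA)).
N = √[(1.25)(0.215) / ((4π×10⁻⁷)(1940)×7.558×10^-5)] = √(1.459×10^6) ≈ 1207.7.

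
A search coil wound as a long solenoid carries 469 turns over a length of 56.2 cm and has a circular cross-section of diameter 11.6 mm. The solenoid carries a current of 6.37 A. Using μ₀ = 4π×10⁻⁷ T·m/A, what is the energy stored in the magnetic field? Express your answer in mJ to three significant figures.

U ≈ 1.05 mJ

A = π(d/2)² = π(5.800×10^-3 m)² = 1.057×10^-4 m².
L = μ₀N²A/ℓ = (4π×10⁻⁷)(469)²(1.057×10^-4)/(0.562) = 5.198×10^-5 H.
U = ½LI² = ½(5.198×10^-5)(6.37)² = 1.0546×10^-3 J.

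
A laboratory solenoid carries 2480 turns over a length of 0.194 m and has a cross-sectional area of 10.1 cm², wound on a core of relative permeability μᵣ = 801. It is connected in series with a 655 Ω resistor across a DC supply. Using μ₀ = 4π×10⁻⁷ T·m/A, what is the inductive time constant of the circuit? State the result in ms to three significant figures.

A = 10.1 cm² = 1.010×10^-3 m².
L = μ₀μᵣN²A/ℓ = (4π×10⁻⁷)(801)(2480)²(1.010×10^-3)/(0.194) = 32.23 H.
τ = L/R = (32.23)/(655) = 4.921×10^-2 s.

τ ≈ 49.2 ms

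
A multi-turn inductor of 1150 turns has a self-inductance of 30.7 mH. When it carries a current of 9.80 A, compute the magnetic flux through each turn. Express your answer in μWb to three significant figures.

From L = NΦ_B/I, the flux per turn is Φ_B = LI/N.
Φ_B = (3.070×10^-2 H)(9.80 A)/1150 = 2.616×10^-4 Wb.

Φ_B ≈ 262 μWb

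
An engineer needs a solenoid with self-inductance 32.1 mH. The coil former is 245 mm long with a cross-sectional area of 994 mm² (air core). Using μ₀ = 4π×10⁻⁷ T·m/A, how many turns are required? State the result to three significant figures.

N ≈ 2510 turns

A = 994 mm² = 9.940×10^-4 m².
From L = μ₀N²A/ℓ, N = √(Lℓ / (μ₀A)).
N = √[(3.210×10^-2)(0.245) / ((4π×10⁻⁷)×9.940×10^-4)] = √(6.296×10^6) ≈ 2509.2.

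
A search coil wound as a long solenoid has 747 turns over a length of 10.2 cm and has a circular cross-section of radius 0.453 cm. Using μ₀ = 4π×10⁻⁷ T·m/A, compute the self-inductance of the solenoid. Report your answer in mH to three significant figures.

L ≈ 0.443 mH

A = πr² = π(4.530×10^-3 m)² = 6.447×10^-5 m².
For a long solenoid, L = μ₀N²A/ℓ.
L = (4π×10⁻⁷)(747)²(6.447×10^-5)/(0.102 m) = 4.432×10^-4 H.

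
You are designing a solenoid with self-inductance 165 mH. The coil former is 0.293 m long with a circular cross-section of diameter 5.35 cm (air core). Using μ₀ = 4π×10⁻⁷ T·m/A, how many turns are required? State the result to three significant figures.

A = π(d/2)² = π(2.675×10^-2 m)² = 2.248×10^-3 m².
From L = μ₀N²A/ℓ, N = √(Lℓ / (μ₀A)).
N = √[(0.165)(0.293) / ((4π×10⁻⁷)×2.248×10^-3)] = √(1.711×10^7) ≈ 4136.9.

N ≈ 4140 turns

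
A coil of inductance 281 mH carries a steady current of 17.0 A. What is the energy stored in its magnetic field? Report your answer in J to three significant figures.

U ≈ 40.6 J

Stored magnetic energy: U = ½LI².
U = ½(0.281 H)(17.0 A)² = 40.6 J.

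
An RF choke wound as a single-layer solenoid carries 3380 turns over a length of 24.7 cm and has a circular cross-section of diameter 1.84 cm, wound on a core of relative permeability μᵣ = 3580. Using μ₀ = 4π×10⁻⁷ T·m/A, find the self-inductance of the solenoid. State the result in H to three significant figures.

L ≈ 55.3 H

A = π(d/2)² = π(9.200×10^-3 m)² = 2.659×10^-4 m².
For a long solenoid, L = μ₀μᵣN²A/ℓ.
L = (4π×10⁻⁷)(3580)(3380)²(2.659×10^-4)/(0.247 m) = 55.33 H.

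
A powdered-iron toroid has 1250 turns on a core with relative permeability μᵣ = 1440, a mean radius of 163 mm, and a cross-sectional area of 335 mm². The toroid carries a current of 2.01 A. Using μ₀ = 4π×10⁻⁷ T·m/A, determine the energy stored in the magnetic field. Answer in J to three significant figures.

U ≈ 1.87 J

L = μ₀μᵣN²A/(2πR) = (4π×10⁻⁷)(1440)(1250)²(3.350×10^-4)/(2π×0.163) = 0.9248 H.
U = ½LI² = ½(0.9248)(2.01)² = 1.868 J.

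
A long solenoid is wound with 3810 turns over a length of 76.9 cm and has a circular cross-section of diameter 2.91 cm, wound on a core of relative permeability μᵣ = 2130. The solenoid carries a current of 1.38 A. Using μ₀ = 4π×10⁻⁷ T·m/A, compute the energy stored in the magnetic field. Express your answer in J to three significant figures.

U ≈ 32.0 J

A = π(d/2)² = π(1.455×10^-2 m)² = 6.651×10^-4 m².
L = μ₀μᵣN²A/ℓ = (4π×10⁻⁷)(2130)(3810)²(6.651×10^-4)/(0.769) = 33.6 H.
U = ½LI² = ½(33.6)(1.38)² = 32 J.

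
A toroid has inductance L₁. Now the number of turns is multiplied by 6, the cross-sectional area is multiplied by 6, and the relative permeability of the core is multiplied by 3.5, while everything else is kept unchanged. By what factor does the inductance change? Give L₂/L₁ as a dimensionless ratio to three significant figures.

L₂/L₁ = 756

For a toroid, L ∝ μᵣN²A/R.
L₂/L₁ = (6)^2 × (6) × (3.5) = 756.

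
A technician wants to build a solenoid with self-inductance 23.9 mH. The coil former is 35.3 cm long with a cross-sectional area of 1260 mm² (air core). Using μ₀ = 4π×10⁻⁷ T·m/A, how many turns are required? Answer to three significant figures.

N ≈ 2310 turns

A = 1260 mm² = 1.260×10^-3 m².
From L = μ₀N²A/ℓ, N = √(Lℓ / (μ₀A)).
N = √[(2.390×10^-2)(0.353) / ((4π×10⁻⁷)×1.260×10^-3)] = √(5.328×10^6) ≈ 2308.3.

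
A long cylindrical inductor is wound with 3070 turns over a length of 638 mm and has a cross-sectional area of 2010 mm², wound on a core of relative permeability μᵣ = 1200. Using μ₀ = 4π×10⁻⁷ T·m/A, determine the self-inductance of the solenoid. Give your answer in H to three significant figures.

L ≈ 44.8 H

A = 2010 mm² = 2.010×10^-3 m².
For a long solenoid, L = μ₀μᵣN²A/ℓ.
L = (4π×10⁻⁷)(1200)(3070)²(2.010×10^-3)/(0.638 m) = 44.78 H.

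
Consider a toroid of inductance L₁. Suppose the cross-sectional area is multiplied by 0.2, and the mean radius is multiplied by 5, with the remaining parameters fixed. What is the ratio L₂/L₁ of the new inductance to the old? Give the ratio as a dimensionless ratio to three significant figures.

L₂/L₁ = 0.0400

For a toroid, L ∝ μᵣN²A/R.
L₂/L₁ = (0.2) × (5)^-1 = 0.0400.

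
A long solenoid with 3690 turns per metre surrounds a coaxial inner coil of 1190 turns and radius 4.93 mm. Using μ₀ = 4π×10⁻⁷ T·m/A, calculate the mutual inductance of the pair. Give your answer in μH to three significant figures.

M ≈ 421 μH

The outer solenoid produces a uniform field B₁ = μ₀n₁I₁ across the inner coil,
so the flux linkage is N₂Φ = N₂B₁A₂ = μ₀n₁N₂A₂·I₁, giving M = μ₀n₁N₂A₂.
A₂ = πr² = π(4.930×10^-3 m)² = 7.636×10^-5 m².
M = (4π×10⁻⁷)(3690)(1190)(7.636×10^-5) = 4.213×10^-4 H.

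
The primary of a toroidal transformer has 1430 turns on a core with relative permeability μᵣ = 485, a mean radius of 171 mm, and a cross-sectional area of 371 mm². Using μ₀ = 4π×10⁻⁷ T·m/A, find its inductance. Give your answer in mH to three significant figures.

L ≈ 430 mH

For a thin toroid, L = μ₀μᵣN²A/(2πR).
L = (4π×10⁻⁷)(485)(1430)²(3.710×10^-4) / (2π×0.171 m) = 0.4303 H.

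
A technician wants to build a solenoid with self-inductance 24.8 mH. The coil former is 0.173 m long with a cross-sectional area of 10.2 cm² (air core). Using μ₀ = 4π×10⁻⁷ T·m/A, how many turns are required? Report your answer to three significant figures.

A = 10.2 cm² = 1.020×10^-3 m².
From L = μ₀N²A/ℓ, N = √(Lℓ / (μ₀A)).
N = √[(2.480×10^-2)(0.173) / ((4π×10⁻⁷)×1.020×10^-3)] = √(3.347×10^6) ≈ 1829.5.

N ≈ 1830 turns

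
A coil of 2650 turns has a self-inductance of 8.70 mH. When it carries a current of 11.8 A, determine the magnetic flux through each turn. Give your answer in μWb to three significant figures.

From L = NΦ_B/I, the flux per turn is Φ_B = LI/N.
Φ_B = (8.700×10^-3 H)(11.8 A)/2650 = 3.874×10^-5 Wb.

Φ_B ≈ 38.7 μWb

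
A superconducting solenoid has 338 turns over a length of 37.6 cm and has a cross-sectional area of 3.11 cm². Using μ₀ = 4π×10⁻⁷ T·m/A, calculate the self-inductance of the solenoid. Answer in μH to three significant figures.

L ≈ 119 μH

A = 3.11 cm² = 3.110×10^-4 m².
For a long solenoid, L = μ₀N²A/ℓ.
L = (4π×10⁻⁷)(338)²(3.110×10^-4)/(0.376 m) = 1.187×10^-4 H.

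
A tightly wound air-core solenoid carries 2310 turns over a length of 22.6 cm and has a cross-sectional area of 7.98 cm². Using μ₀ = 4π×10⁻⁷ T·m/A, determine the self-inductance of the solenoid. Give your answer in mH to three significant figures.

A = 7.98 cm² = 7.980×10^-4 m².
For a long solenoid, L = μ₀N²A/ℓ.
L = (4π×10⁻⁷)(2310)²(7.980×10^-4)/(0.226 m) = 2.368×10^-2 H.

L ≈ 23.7 mH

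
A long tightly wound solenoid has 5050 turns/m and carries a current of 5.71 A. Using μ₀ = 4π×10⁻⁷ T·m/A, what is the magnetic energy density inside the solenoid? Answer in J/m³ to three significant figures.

u ≈ 522 J/m³

B = μ₀nI = (4π×10⁻⁷)(5.050×10^3)(5.71) = 3.624×10^-2 T.
u = B²/(2μ₀) = (3.624×10^-2)²/(2×4π×10⁻⁷) = 522.4 J/m³.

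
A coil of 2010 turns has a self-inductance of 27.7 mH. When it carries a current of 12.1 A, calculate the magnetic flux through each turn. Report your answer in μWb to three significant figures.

From L = NΦ_B/I, the flux per turn is Φ_B = LI/N.
Φ_B = (2.770×10^-2 H)(12.1 A)/2010 = 1.668×10^-4 Wb.

Φ_B ≈ 167 μWb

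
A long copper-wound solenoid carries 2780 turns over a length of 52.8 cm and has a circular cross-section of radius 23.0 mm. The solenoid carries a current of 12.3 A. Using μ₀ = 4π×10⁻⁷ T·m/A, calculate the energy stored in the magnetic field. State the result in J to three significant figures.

A = πr² = π(2.300×10^-2 m)² = 1.662×10^-3 m².
L = μ₀N²A/ℓ = (4π×10⁻⁷)(2780)²(1.662×10^-3)/(0.528) = 3.057×10^-2 H.
U = ½LI² = ½(3.057×10^-2)(12.3)² = 2.312 J.

U ≈ 2.31 J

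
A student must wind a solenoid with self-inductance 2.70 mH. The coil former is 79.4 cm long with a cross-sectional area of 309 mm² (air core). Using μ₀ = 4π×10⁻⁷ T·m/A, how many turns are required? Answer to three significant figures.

N ≈ 2350 turns

A = 309 mm² = 3.090×10^-4 m².
From L = μ₀N²A/ℓ, N = √(Lℓ / (μ₀A)).
N = √[(2.700×10^-3)(0.794) / ((4π×10⁻⁷)×3.090×10^-4)] = √(5.521×10^6) ≈ 2349.7.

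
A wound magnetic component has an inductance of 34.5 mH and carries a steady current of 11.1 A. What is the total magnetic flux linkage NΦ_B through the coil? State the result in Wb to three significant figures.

From L = NΦ_B/I, the flux linkage is NΦ_B = LI.
NΦ_B = (3.450×10^-2 H)(11.1 A) = 0.383 Wb.

NΦ_B ≈ 0.383 Wb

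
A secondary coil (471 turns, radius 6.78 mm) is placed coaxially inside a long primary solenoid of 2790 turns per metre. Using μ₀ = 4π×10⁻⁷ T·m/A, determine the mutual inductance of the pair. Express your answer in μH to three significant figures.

The outer solenoid produces a uniform field B₁ = μ₀n₁I₁ across the inner coil,
so the flux linkage is N₂Φ = N₂B₁A₂ = μ₀n₁N₂A₂·I₁, giving M = μ₀n₁N₂A₂.
A₂ = πr² = π(6.780×10^-3 m)² = 1.444×10^-4 m².
M = (4π×10⁻⁷)(2790)(471)(1.444×10^-4) = 2.3848×10^-4 H.

M ≈ 238 μH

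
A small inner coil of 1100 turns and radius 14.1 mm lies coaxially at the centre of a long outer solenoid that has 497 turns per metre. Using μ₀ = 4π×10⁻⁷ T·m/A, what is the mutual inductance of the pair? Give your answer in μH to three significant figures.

M ≈ 429 μH

The outer solenoid produces a uniform field B₁ = μ₀n₁I₁ across the inner coil,
so the flux linkage is N₂Φ = N₂B₁A₂ = μ₀n₁N₂A₂·I₁, giving M = μ₀n₁N₂A₂.
A₂ = πr² = π(1.410×10^-2 m)² = 6.246×10^-4 m².
M = (4π×10⁻⁷)(497)(1100)(6.246×10^-4) = 4.291×10^-4 H.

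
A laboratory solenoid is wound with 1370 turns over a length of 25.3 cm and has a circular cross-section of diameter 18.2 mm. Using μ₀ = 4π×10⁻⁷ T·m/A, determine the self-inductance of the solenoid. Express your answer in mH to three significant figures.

L ≈ 2.43 mH

A = π(d/2)² = π(9.100×10^-3 m)² = 2.602×10^-4 m².
For a long solenoid, L = μ₀N²A/ℓ.
L = (4π×10⁻⁷)(1370)²(2.602×10^-4)/(0.253 m) = 2.425×10^-3 H.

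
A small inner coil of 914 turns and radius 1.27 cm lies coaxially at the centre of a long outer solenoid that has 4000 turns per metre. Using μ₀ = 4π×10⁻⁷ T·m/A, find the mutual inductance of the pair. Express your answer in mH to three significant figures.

M ≈ 2.33 mH

The outer solenoid produces a uniform field B₁ = μ₀n₁I₁ across the inner coil,
so the flux linkage is N₂Φ = N₂B₁A₂ = μ₀n₁N₂A₂·I₁, giving M = μ₀n₁N₂A₂.
A₂ = πr² = π(1.270×10^-2 m)² = 5.067×10^-4 m².
M = (4π×10⁻⁷)(4000)(914)(5.067×10^-4) = 2.328×10^-3 H.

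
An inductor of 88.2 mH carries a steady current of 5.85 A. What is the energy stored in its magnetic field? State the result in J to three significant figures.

Stored magnetic energy: U = ½LI².
U = ½(8.820×10^-2 H)(5.85 A)² = 1.509 J.

U ≈ 1.51 J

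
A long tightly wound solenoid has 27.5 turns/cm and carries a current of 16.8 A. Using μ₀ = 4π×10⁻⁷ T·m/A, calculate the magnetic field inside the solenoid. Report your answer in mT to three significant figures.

B ≈ 58.1 mT

Inside a long solenoid, B = μ₀nI.
B = (4π×10⁻⁷)(2.750×10^3 m⁻¹)(16.8 A) = 5.806×10^-2 T.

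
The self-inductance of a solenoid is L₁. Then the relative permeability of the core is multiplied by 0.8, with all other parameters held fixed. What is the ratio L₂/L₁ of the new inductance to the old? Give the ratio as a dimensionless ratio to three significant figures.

For a solenoid, L ∝ μᵣN²A/ℓ.
L₂/L₁ = (0.8) = 0.800.

L₂/L₁ = 0.800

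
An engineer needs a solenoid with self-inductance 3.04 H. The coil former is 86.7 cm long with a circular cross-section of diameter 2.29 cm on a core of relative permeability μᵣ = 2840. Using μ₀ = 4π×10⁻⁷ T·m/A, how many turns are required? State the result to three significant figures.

A = π(d/2)² = π(1.145×10^-2 m)² = 4.119×10^-4 m².
From L = μ₀μᵣN²A/ℓ, N = √(Lℓ / (μ₀μᵣA)).
N = √[(3.04)(0.867) / ((4π×10⁻⁷)(2840)×4.119×10^-4)] = √(1.793×10^6) ≈ 1339.1.

N ≈ 1340 turns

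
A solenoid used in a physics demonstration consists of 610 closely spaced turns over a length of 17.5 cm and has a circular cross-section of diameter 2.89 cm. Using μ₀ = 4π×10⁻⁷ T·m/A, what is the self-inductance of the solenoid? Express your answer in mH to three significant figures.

L ≈ 1.75 mH

A = π(d/2)² = π(1.445×10^-2 m)² = 6.560×10^-4 m².
For a long solenoid, L = μ₀N²A/ℓ.
L = (4π×10⁻⁷)(610)²(6.560×10^-4)/(0.175 m) = 1.753×10^-3 H.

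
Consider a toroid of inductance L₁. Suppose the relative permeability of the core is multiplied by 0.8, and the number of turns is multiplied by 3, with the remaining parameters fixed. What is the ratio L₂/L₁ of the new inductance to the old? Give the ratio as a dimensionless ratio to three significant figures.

L₂/L₁ = 7.20

For a toroid, L ∝ μᵣN²A/R.
L₂/L₁ = (0.8) × (3)^2 = 7.20.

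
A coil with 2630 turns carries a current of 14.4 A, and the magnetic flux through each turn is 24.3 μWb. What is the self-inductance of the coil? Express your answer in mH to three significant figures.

L ≈ 4.44 mH

Self-inductance is defined by L = NΦ_B/I (flux linkage over current).
L = (2630)(2.430×10^-5 Wb)/(14.4 A) = 4.438×10^-3 H.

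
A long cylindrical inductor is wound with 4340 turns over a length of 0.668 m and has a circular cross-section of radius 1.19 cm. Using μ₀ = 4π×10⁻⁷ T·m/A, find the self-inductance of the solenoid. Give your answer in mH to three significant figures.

L ≈ 15.8 mH

A = πr² = π(1.190×10^-2 m)² = 4.449×10^-4 m².
For a long solenoid, L = μ₀N²A/ℓ.
L = (4π×10⁻⁷)(4340)²(4.449×10^-4)/(0.668 m) = 1.576×10^-2 H.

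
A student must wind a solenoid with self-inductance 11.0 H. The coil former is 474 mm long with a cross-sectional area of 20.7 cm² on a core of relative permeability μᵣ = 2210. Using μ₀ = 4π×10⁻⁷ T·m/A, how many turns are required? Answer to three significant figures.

A = 20.7 cm² = 2.070×10^-3 m².
From L = μ₀μᵣN²A/ℓ, N = √(Lℓ / (μ₀μᵣA)).
N = √[(11)(0.474) / ((4π×10⁻⁷)(2210)×2.070×10^-3)] = √(9.070×10^5) ≈ 952.4.

N ≈ 952 turns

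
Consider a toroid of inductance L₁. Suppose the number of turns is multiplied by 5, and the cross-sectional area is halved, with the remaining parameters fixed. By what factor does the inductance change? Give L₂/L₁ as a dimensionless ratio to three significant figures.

For a toroid, L ∝ μᵣN²A/R.
L₂/L₁ = (5)^2 × (0.5) = 12.5.

L₂/L₁ = 12.5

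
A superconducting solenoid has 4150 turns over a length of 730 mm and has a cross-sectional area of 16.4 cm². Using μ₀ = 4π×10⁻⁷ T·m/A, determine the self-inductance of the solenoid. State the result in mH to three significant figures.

L ≈ 48.6 mH

A = 16.4 cm² = 1.640×10^-3 m².
For a long solenoid, L = μ₀N²A/ℓ.
L = (4π×10⁻⁷)(4150)²(1.640×10^-3)/(0.73 m) = 4.862×10^-2 H.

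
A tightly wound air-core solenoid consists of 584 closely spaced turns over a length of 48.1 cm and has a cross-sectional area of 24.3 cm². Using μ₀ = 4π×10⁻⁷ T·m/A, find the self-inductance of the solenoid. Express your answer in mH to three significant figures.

L ≈ 2.17 mH

A = 24.3 cm² = 2.430×10^-3 m².
For a long solenoid, L = μ₀N²A/ℓ.
L = (4π×10⁻⁷)(584)²(2.430×10^-3)/(0.481 m) = 2.165×10^-3 H.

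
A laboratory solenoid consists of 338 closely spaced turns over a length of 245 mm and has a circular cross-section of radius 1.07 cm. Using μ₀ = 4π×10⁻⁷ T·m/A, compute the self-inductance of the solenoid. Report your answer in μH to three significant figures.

A = πr² = π(1.070×10^-2 m)² = 3.597×10^-4 m².
For a long solenoid, L = μ₀N²A/ℓ.
L = (4π×10⁻⁷)(338)²(3.597×10^-4)/(0.245 m) = 2.108×10^-4 H.

L ≈ 211 μH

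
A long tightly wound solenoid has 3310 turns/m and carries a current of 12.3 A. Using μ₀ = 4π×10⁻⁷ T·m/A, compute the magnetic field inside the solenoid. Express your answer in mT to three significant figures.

Inside a long solenoid, B = μ₀nI.
B = (4π×10⁻⁷)(3.310×10^3 m⁻¹)(12.3 A) = 5.116×10^-2 T.

B ≈ 51.2 mT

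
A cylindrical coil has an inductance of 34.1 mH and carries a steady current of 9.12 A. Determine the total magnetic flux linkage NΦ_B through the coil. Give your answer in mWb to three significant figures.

From L = NΦ_B/I, the flux linkage is NΦ_B = LI.
NΦ_B = (3.410×10^-2 H)(9.12 A) = 0.311 Wb.

NΦ_B ≈ 311 mWb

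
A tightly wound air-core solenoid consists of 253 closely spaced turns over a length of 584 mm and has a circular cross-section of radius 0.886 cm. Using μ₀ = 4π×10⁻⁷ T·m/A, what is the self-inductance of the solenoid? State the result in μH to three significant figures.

A = πr² = π(8.860×10^-3 m)² = 2.466×10^-4 m².
For a long solenoid, L = μ₀N²A/ℓ.
L = (4π×10⁻⁷)(253)²(2.466×10^-4)/(0.584 m) = 3.397×10^-5 H.

L ≈ 34.0 μH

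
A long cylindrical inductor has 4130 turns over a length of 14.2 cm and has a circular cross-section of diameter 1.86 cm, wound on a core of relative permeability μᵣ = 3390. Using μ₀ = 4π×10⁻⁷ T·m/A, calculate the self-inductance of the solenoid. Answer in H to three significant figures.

A = π(d/2)² = π(9.300×10^-3 m)² = 2.717×10^-4 m².
For a long solenoid, L = μ₀μᵣN²A/ℓ.
L = (4π×10⁻⁷)(3390)(4130)²(2.717×10^-4)/(0.142 m) = 139 H.

L ≈ 139 H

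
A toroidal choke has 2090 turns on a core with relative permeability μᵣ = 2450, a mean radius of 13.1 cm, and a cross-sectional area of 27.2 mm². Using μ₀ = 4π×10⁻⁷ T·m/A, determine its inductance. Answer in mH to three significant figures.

For a thin toroid, L = μ₀μᵣN²A/(2πR).
L = (4π×10⁻⁷)(2450)(2090)²(2.720×10^-5) / (2π×0.131 m) = 0.4444 H.

L ≈ 444 mH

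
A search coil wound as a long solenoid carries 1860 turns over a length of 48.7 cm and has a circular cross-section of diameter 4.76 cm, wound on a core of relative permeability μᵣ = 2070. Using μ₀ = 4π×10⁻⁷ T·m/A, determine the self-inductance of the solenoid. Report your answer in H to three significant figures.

L ≈ 32.9 H

A = π(d/2)² = π(2.380×10^-2 m)² = 1.780×10^-3 m².
For a long solenoid, L = μ₀μᵣN²A/ℓ.
L = (4π×10⁻⁷)(2070)(1860)²(1.780×10^-3)/(0.487 m) = 32.88 H.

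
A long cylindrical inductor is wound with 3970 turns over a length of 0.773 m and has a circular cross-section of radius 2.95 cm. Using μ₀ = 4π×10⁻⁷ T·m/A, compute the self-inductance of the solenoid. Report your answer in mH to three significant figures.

A = πr² = π(2.950×10^-2 m)² = 2.734×10^-3 m².
For a long solenoid, L = μ₀N²A/ℓ.
L = (4π×10⁻⁷)(3970)²(2.734×10^-3)/(0.773 m) = 7.00495×10^-2 H.

L ≈ 70.0 mH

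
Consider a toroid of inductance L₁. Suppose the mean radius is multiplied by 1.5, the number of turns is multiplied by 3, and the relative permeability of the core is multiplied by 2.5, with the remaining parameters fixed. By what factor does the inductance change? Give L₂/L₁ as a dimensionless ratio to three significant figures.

For a toroid, L ∝ μᵣN²A/R.
L₂/L₁ = (1.5)^-1 × (3)^2 × (2.5) = 15.0.

L₂/L₁ = 15.0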